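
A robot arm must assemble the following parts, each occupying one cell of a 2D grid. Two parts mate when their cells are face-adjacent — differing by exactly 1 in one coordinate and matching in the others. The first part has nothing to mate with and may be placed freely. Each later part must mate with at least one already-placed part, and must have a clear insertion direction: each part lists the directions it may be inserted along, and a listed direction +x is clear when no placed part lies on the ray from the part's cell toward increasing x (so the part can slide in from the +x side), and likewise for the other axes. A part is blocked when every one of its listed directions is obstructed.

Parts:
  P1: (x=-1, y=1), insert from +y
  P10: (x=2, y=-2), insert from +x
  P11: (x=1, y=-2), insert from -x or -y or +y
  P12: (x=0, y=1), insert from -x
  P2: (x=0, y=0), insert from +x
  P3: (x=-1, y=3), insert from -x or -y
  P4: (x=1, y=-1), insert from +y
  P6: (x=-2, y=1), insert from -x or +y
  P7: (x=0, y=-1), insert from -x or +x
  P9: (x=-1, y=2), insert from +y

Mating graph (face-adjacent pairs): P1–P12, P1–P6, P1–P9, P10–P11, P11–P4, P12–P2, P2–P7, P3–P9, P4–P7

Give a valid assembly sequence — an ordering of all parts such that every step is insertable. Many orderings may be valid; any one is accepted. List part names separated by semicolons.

1. P12@(0, 1) [-x clear] — {P12}
2. P2@(0, 0) [+x clear] — {P12, P2}
3. P7@(0, -1) [-x clear] — {P12, P2, P7}
4. P4@(1, -1) [+y clear] — {P12, P2, P4, P7}
5. P11@(1, -2) [-x clear] — {P11, P12, P2, P4, P7}
6. P10@(2, -2) [+x clear] — {P10, P11, P12, P2, P4, P7}
7. P1@(-1, 1) [+y clear] — {P1, P10, P11, P12, P2, P4, P7}
8. P6@(-2, 1) [-x clear] — {P1, P10, P11, P12, P2, P4, P6, P7}
9. P9@(-1, 2) [+y clear] — {P1, P10, P11, P12, P2, P4, P6, P7, P9}
10. P3@(-1, 3) [-x clear] — {P1, P10, P11, P12, P2, P3, P4, P6, P7, P9}

P12; P2; P7; P4; P11; P10; P1; P6; P9; P3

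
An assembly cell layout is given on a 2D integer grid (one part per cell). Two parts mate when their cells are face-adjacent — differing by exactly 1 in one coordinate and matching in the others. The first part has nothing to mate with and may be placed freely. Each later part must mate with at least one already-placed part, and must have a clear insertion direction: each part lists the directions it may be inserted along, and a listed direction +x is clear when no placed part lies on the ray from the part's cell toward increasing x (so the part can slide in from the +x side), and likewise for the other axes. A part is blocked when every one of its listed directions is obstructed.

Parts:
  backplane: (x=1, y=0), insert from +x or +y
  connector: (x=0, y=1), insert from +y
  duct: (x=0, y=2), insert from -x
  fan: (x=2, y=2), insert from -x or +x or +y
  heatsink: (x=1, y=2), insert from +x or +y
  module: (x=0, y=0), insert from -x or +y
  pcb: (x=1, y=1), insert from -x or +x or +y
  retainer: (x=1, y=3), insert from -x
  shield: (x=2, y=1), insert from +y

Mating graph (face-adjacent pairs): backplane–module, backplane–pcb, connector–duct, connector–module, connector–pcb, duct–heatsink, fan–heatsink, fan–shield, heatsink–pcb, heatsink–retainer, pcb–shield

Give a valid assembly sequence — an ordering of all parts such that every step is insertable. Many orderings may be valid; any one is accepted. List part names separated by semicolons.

1. connector@(0, 1) [+y clear] — {connector}
2. module@(0, 0) [-x clear] — {connector, module}
3. backplane@(1, 0) [+x clear] — {backplane, connector, module}
4. pcb@(1, 1) [+x clear] — {backplane, connector, module, pcb}
5. heatsink@(1, 2) [+x clear] — {backplane, connector, heatsink, module, pcb}
6. retainer@(1, 3) [-x clear] — {backplane, connector, heatsink, module, pcb, retainer}
7. shield@(2, 1) [+y clear] — {backplane, connector, heatsink, module, pcb, retainer, shield}
8. fan@(2, 2) [+x clear] — {backplane, connector, fan, heatsink, module, pcb, retainer, shield}
9. duct@(0, 2) [-x clear] — {backplane, connector, duct, fan, heatsink, module, pcb, retainer, shield}

connector; module; backplane; pcb; heatsink; retainer; shield; fan; duct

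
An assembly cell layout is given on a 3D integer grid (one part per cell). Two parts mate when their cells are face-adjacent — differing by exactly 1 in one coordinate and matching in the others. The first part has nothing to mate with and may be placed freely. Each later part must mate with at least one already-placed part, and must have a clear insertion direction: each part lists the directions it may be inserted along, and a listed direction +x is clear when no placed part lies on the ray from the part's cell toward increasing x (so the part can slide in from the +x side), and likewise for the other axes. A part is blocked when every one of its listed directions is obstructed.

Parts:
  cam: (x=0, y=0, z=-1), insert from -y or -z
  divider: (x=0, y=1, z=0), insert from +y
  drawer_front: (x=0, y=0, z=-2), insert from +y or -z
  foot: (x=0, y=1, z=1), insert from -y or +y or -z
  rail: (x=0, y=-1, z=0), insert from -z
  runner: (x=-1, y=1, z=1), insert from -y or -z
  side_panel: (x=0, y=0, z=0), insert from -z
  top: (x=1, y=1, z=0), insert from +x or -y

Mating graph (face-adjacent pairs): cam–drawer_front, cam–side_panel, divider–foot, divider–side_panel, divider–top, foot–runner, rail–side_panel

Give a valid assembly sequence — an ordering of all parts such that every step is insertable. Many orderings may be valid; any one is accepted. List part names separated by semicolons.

1. side_panel@(0, 0, 0) [-z clear] — {side_panel}
2. rail@(0, -1, 0) [-z clear] — {rail, side_panel}
3. divider@(0, 1, 0) [+y clear] — {divider, rail, side_panel}
4. top@(1, 1, 0) [+x clear] — {divider, rail, side_panel, top}
5. foot@(0, 1, 1) [-y clear] — {divider, foot, rail, side_panel, top}
6. cam@(0, 0, -1) [-y clear] — {cam, divider, foot, rail, side_panel, top}
7. drawer_front@(0, 0, -2) [+y clear] — {cam, divider, drawer_front, foot, rail, side_panel, top}
8. runner@(-1, 1, 1) [-y clear] — {cam, divider, drawer_front, foot, rail, runner, side_panel, top}

side_panel; rail; divider; top; foot; cam; drawer_front; runner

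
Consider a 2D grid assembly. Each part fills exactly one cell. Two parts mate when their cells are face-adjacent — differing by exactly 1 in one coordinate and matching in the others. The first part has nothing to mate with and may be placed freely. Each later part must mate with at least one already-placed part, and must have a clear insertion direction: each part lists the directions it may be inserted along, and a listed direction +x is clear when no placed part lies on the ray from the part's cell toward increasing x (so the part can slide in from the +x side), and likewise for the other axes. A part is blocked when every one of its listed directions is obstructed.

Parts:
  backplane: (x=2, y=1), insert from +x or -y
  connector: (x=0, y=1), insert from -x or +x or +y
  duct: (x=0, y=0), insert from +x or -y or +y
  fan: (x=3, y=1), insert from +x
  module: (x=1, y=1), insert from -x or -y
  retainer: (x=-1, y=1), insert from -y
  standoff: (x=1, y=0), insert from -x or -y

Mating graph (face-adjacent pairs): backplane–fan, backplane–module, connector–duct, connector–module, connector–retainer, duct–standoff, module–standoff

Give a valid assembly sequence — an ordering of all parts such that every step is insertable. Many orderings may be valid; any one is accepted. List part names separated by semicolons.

1. standoff@(1, 0) [-x clear] — {standoff}
2. duct@(0, 0) [-y clear] — {duct, standoff}
3. module@(1, 1) [-x clear] — {duct, module, standoff}
4. connector@(0, 1) [-x clear] — {connector, duct, module, standoff}
5. backplane@(2, 1) [+x clear] — {backplane, connector, duct, module, standoff}
6. fan@(3, 1) [+x clear] — {backplane, connector, duct, fan, module, standoff}
7. retainer@(-1, 1) [-y clear] — {backplane, connector, duct, fan, module, retainer, standoff}

standoff; duct; module; connector; backplane; fan; retainer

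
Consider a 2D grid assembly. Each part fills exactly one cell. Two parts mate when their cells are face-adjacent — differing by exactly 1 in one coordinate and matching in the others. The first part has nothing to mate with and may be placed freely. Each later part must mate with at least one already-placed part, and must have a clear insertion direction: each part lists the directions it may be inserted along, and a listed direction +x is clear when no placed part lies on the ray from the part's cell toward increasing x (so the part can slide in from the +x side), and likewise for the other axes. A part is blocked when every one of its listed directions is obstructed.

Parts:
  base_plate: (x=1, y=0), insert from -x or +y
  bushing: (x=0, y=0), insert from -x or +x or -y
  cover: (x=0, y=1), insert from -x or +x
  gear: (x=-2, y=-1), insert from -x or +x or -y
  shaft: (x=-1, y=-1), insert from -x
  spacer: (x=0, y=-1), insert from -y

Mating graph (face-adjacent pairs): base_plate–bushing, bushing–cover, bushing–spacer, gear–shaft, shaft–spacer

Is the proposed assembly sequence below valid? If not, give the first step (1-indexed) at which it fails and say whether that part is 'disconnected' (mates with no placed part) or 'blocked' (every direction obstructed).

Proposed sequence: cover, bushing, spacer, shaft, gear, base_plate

1. cover@(0, 1) [-x clear] — {cover}
2. bushing@(0, 0) [-x clear] — {bushing, cover}
3. spacer@(0, -1) [-y clear] — {bushing, cover, spacer}
4. shaft@(-1, -1) [-x clear] — {bushing, cover, shaft, spacer}
5. gear@(-2, -1) [-x clear] — {bushing, cover, gear, shaft, spacer}
6. base_plate@(1, 0) [+y clear] — {base_plate, bushing, cover, gear, shaft, spacer}

Valid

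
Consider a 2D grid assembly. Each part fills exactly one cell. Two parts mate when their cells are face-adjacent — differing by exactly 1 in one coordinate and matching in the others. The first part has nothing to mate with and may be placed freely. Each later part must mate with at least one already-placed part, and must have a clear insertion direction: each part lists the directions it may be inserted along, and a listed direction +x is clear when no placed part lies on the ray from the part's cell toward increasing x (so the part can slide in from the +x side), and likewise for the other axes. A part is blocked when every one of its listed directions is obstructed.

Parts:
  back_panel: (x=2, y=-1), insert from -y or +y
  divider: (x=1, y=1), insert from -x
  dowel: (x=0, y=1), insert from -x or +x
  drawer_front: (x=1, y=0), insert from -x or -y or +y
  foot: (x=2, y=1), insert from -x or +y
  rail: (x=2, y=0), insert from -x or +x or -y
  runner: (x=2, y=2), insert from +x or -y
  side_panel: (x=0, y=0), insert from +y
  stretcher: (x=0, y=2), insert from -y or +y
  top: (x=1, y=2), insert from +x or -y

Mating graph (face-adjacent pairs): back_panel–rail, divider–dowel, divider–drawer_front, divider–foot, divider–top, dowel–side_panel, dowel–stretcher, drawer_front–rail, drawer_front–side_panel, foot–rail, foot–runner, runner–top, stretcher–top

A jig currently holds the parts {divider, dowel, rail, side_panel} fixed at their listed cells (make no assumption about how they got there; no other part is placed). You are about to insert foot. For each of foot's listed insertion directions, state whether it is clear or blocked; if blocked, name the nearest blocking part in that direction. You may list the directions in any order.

+y: clear; -x: blocked by divider

-x: nearest on ray is divider@(1, 1) ⇒ blocked
+y: ray from foot(2, 1) has no placed part ⇒ clear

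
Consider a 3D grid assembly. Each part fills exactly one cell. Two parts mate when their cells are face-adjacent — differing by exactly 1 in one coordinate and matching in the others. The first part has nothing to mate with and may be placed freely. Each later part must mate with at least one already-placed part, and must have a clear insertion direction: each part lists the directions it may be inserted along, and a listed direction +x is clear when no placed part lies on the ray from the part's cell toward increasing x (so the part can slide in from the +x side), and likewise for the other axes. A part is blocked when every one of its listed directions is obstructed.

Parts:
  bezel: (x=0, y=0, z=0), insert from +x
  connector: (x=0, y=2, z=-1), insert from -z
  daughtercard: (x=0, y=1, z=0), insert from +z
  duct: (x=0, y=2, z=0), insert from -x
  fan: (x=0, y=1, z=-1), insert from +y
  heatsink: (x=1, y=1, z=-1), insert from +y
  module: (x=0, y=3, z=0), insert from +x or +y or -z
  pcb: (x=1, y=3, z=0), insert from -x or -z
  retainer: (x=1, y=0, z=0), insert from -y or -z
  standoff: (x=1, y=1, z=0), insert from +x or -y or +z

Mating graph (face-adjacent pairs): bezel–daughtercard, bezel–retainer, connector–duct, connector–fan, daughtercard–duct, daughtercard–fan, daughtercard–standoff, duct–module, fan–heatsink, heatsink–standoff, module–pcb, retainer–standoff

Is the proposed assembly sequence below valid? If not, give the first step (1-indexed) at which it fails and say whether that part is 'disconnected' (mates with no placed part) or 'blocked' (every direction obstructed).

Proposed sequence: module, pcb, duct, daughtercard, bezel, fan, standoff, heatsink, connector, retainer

Valid

1. module@(0, 3, 0) [+x clear] — {module}
2. pcb@(1, 3, 0) [-z clear] — {module, pcb}
3. duct@(0, 2, 0) [-x clear] — {duct, module, pcb}
4. daughtercard@(0, 1, 0) [+z clear] — {daughtercard, duct, module, pcb}
5. bezel@(0, 0, 0) [+x clear] — {bezel, daughtercard, duct, module, pcb}
6. fan@(0, 1, -1) [+y clear] — {bezel, daughtercard, duct, fan, module, pcb}
7. standoff@(1, 1, 0) [+x clear] — {bezel, daughtercard, duct, fan, module, pcb, standoff}
8. heatsink@(1, 1, -1) [+y clear] — {bezel, daughtercard, duct, fan, heatsink, module, pcb, standoff}
9. connector@(0, 2, -1) [-z clear] — {bezel, connector, daughtercard, duct, fan, heatsink, module, pcb, standoff}
10. retainer@(1, 0, 0) [-y clear] — {bezel, connector, daughtercard, duct, fan, heatsink, module, pcb, retainer, standoff}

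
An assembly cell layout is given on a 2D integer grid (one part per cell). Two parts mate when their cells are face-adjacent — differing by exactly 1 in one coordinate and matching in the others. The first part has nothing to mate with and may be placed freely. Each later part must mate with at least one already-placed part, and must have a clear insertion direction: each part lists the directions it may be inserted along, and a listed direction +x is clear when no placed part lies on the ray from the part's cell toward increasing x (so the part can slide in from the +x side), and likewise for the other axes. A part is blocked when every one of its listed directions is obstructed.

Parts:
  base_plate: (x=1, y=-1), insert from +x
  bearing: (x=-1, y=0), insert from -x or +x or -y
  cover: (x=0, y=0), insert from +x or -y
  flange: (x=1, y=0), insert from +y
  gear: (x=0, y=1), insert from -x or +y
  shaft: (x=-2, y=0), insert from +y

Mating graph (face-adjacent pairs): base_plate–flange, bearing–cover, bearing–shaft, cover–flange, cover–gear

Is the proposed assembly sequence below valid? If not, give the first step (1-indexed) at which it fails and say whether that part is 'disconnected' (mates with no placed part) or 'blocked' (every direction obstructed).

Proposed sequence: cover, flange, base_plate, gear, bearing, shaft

Valid

1. cover@(0, 0) [+x clear] — {cover}
2. flange@(1, 0) [+y clear] — {cover, flange}
3. base_plate@(1, -1) [+x clear] — {base_plate, cover, flange}
4. gear@(0, 1) [-x clear] — {base_plate, cover, flange, gear}
5. bearing@(-1, 0) [-x clear] — {base_plate, bearing, cover, flange, gear}
6. shaft@(-2, 0) [+y clear] — {base_plate, bearing, cover, flange, gear, shaft}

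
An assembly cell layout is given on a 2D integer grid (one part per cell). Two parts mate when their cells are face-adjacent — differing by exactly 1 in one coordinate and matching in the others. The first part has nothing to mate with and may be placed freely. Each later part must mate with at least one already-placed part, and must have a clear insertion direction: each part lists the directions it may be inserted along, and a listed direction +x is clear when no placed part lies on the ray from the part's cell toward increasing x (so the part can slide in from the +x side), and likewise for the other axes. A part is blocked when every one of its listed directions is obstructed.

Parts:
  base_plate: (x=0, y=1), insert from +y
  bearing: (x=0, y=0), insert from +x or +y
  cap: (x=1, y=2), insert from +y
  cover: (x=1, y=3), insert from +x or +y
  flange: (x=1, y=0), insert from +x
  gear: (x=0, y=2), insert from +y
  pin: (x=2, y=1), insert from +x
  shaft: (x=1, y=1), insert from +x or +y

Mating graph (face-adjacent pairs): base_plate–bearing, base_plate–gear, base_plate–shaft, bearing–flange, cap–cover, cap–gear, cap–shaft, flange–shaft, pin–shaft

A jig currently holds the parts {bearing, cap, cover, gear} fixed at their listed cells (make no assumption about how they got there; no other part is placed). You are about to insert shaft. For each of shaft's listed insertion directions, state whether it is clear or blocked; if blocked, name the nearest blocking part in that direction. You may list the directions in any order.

+x: clear; +y: blocked by cap

+x: ray from shaft(1, 1) has no placed part ⇒ clear
+y: nearest on ray is cap@(1, 2) ⇒ blocked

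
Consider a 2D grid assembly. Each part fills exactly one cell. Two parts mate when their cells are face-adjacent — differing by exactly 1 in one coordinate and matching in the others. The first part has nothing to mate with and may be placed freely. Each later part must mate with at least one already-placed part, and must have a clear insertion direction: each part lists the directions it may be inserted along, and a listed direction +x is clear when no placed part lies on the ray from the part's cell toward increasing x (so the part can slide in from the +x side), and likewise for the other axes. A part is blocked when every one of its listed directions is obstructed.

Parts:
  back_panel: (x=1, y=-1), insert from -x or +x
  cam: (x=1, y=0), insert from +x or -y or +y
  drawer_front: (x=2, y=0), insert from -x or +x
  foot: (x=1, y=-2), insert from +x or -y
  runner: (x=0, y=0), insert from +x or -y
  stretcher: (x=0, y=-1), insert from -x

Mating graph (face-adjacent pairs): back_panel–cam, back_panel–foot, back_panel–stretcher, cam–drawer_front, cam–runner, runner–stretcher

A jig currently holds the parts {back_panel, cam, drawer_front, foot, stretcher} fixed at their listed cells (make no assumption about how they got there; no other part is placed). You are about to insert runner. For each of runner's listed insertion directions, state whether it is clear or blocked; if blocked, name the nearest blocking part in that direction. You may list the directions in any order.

+x: nearest on ray is cam@(1, 0) ⇒ blocked
-y: nearest on ray is stretcher@(0, -1) ⇒ blocked

+x: blocked by cam; -y: blocked by stretcher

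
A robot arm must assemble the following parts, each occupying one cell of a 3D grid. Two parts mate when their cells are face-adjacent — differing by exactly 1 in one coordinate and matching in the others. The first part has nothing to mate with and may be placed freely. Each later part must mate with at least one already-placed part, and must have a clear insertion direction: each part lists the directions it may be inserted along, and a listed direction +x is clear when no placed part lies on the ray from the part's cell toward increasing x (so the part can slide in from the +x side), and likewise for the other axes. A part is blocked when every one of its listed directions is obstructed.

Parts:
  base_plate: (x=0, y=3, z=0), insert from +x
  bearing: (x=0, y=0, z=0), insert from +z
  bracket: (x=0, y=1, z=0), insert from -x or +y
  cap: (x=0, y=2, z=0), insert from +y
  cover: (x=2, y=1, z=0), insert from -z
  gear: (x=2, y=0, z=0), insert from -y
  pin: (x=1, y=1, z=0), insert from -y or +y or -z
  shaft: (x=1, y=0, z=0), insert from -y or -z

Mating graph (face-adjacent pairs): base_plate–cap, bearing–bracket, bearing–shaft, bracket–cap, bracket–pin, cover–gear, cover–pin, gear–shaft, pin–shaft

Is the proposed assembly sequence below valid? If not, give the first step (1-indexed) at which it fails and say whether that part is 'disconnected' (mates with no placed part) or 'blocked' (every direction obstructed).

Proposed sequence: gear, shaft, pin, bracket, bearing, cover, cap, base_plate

Valid

1. gear@(2, 0, 0) [-y clear] — {gear}
2. shaft@(1, 0, 0) [-y clear] — {gear, shaft}
3. pin@(1, 1, 0) [+y clear] — {gear, pin, shaft}
4. bracket@(0, 1, 0) [-x clear] — {bracket, gear, pin, shaft}
5. bearing@(0, 0, 0) [+z clear] — {bearing, bracket, gear, pin, shaft}
6. cover@(2, 1, 0) [-z clear] — {bearing, bracket, cover, gear, pin, shaft}
7. cap@(0, 2, 0) [+y clear] — {bearing, bracket, cap, cover, gear, pin, shaft}
8. base_plate@(0, 3, 0) [+x clear] — {base_plate, bearing, bracket, cap, cover, gear, pin, shaft}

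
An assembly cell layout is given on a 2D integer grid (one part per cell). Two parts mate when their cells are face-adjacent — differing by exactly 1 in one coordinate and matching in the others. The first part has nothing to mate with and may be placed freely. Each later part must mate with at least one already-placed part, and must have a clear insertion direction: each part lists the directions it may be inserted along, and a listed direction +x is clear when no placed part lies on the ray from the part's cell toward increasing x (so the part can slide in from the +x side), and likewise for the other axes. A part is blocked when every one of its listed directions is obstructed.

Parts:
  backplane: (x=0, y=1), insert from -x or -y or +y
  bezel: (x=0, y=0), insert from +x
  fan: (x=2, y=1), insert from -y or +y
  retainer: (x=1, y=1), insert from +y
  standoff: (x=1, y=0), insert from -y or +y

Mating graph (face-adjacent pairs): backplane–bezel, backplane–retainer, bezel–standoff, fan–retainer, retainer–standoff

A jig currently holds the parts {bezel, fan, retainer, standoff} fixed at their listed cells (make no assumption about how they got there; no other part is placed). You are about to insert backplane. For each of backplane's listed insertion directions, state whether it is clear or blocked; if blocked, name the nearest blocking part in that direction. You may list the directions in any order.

+y: clear; -x: clear; -y: blocked by bezel

-x: ray from backplane(0, 1) has no placed part ⇒ clear
-y: nearest on ray is bezel@(0, 0) ⇒ blocked
+y: ray from backplane(0, 1) has no placed part ⇒ clear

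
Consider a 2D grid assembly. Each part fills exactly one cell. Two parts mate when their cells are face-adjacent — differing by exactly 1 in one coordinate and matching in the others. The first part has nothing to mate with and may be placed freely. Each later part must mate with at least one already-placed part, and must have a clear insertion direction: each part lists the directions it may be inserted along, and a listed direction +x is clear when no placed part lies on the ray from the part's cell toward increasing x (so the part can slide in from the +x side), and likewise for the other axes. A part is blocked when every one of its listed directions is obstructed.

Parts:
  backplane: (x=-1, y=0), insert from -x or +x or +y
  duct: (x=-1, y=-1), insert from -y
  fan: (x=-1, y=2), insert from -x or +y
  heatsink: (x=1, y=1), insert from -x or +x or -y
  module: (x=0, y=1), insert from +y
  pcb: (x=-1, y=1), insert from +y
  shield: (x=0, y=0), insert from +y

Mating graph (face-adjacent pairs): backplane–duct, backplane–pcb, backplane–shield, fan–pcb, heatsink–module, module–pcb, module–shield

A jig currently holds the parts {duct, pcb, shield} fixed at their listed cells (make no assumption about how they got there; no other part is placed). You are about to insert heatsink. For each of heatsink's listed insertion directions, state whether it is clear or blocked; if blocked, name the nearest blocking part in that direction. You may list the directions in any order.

+x: clear; -x: blocked by pcb; -y: clear

-x: nearest on ray is pcb@(-1, 1) ⇒ blocked
+x: ray from heatsink(1, 1) has no placed part ⇒ clear
-y: ray from heatsink(1, 1) has no placed part ⇒ clear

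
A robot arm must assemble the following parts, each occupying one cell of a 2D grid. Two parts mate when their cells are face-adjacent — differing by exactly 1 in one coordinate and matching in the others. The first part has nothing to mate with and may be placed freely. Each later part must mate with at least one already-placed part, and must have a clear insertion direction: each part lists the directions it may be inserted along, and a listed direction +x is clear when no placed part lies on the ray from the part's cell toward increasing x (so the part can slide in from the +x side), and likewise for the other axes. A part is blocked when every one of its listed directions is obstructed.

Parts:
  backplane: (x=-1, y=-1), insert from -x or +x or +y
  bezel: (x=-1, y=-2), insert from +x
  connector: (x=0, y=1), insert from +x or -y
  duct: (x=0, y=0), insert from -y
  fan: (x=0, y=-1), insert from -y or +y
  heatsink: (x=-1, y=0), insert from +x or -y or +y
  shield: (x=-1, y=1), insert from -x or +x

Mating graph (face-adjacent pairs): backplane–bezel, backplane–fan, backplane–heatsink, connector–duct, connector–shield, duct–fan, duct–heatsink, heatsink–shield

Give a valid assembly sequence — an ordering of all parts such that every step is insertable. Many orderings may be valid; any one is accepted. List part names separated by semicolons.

duct; fan; connector; shield; heatsink; backplane; bezel

1. duct@(0, 0) [-y clear] — {duct}
2. fan@(0, -1) [-y clear] — {duct, fan}
3. connector@(0, 1) [+x clear] — {connector, duct, fan}
4. shield@(-1, 1) [-x clear] — {connector, duct, fan, shield}
5. heatsink@(-1, 0) [-y clear] — {connector, duct, fan, heatsink, shield}
6. backplane@(-1, -1) [-x clear] — {backplane, connector, duct, fan, heatsink, shield}
7. bezel@(-1, -2) [+x clear] — {backplane, bezel, connector, duct, fan, heatsink, shield}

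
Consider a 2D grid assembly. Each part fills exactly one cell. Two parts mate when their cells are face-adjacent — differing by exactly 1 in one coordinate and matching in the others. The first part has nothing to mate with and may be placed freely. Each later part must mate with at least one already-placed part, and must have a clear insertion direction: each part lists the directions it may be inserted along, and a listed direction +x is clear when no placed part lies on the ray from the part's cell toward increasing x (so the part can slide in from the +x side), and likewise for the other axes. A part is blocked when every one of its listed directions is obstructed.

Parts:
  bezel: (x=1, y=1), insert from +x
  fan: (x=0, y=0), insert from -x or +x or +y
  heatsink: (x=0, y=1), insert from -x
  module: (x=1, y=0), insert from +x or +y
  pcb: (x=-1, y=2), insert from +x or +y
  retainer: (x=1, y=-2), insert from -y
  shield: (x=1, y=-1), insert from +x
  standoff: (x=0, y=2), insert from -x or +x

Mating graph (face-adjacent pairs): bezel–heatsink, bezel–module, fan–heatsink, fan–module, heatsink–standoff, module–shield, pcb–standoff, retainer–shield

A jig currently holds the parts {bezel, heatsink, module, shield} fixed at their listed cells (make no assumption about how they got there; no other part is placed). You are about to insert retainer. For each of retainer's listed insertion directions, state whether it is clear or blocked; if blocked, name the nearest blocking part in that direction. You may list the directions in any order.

-y: clear

-y: ray from retainer(1, -2) has no placed part ⇒ clear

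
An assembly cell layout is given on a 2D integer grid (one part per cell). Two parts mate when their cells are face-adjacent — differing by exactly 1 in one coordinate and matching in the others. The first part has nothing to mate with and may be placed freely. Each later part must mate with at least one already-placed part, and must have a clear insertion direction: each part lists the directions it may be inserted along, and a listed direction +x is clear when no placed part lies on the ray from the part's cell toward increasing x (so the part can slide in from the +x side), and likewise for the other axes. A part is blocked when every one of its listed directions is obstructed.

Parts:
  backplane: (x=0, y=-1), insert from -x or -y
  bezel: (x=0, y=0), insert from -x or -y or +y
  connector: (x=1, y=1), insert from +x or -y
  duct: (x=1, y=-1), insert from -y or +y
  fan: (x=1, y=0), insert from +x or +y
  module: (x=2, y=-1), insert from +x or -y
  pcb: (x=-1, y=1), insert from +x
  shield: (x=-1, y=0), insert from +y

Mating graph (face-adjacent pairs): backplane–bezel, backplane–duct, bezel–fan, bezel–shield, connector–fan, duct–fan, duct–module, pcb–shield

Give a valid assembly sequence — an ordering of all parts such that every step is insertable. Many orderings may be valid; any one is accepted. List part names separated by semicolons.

1. module@(2, -1) [+x clear] — {module}
2. duct@(1, -1) [-y clear] — {duct, module}
3. fan@(1, 0) [+x clear] — {duct, fan, module}
4. backplane@(0, -1) [-x clear] — {backplane, duct, fan, module}
5. bezel@(0, 0) [-x clear] — {backplane, bezel, duct, fan, module}
6. shield@(-1, 0) [+y clear] — {backplane, bezel, duct, fan, module, shield}
7. pcb@(-1, 1) [+x clear] — {backplane, bezel, duct, fan, module, pcb, shield}
8. connector@(1, 1) [+x clear] — {backplane, bezel, connector, duct, fan, module, pcb, shield}

module; duct; fan; backplane; bezel; shield; pcb; connector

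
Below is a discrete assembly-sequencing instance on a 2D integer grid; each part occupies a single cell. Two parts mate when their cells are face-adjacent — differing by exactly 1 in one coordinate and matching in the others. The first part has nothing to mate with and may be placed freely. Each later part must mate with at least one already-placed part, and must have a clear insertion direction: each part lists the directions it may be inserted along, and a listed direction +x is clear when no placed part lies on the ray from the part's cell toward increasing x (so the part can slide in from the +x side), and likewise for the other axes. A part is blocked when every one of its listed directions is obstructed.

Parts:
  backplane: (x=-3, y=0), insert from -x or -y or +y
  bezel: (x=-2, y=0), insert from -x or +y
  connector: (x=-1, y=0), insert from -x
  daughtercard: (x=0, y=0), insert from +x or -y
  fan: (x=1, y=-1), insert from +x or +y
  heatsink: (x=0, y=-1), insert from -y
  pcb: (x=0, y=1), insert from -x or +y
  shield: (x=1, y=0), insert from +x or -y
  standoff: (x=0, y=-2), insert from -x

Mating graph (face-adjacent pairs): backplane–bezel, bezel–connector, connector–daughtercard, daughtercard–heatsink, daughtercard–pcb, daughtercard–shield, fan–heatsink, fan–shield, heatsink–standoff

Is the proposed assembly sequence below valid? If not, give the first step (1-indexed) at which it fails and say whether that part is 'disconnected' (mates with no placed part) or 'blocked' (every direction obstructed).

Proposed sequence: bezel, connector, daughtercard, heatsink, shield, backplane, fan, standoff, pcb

Invalid at step 2 (blocked)

1. bezel@(-2, 0) [-x clear] — {bezel}
2. connector@(-1, 0) — -x all obstructed ⇒ blocked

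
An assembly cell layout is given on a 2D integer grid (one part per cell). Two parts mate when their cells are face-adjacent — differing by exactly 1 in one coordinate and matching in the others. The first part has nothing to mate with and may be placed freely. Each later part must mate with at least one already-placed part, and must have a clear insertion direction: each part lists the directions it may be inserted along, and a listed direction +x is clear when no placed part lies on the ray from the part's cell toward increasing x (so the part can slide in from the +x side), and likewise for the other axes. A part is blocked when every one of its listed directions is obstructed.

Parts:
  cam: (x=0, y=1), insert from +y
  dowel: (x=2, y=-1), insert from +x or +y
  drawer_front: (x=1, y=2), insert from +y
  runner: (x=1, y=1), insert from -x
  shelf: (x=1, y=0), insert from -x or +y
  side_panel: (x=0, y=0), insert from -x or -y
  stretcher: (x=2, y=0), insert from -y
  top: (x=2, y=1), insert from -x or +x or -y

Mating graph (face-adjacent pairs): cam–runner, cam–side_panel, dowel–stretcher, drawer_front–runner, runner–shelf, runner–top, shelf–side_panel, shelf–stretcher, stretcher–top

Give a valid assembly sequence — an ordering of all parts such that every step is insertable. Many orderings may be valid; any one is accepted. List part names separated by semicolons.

drawer_front; runner; shelf; side_panel; cam; top; stretcher; dowel

1. drawer_front@(1, 2) [+y clear] — {drawer_front}
2. runner@(1, 1) [-x clear] — {drawer_front, runner}
3. shelf@(1, 0) [-x clear] — {drawer_front, runner, shelf}
4. side_panel@(0, 0) [-x clear] — {drawer_front, runner, shelf, side_panel}
5. cam@(0, 1) [+y clear] — {cam, drawer_front, runner, shelf, side_panel}
6. top@(2, 1) [+x clear] — {cam, drawer_front, runner, shelf, side_panel, top}
7. stretcher@(2, 0) [-y clear] — {cam, drawer_front, runner, shelf, side_panel, stretcher, top}
8. dowel@(2, -1) [+x clear] — {cam, dowel, drawer_front, runner, shelf, side_panel, stretcher, top}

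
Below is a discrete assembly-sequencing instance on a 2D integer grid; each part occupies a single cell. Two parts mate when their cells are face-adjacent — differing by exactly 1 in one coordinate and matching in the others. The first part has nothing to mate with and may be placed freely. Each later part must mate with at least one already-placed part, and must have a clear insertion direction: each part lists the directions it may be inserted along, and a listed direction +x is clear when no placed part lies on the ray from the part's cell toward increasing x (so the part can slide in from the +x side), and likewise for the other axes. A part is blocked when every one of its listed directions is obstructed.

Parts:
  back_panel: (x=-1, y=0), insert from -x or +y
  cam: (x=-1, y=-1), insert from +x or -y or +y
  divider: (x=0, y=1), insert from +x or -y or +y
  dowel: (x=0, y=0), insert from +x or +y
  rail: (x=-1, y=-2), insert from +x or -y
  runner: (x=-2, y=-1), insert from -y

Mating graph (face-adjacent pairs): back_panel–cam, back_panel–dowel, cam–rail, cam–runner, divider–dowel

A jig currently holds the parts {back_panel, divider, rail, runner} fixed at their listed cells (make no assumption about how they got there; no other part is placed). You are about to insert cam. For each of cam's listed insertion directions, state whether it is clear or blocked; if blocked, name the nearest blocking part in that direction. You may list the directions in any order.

+x: ray from cam(-1, -1) has no placed part ⇒ clear
-y: nearest on ray is rail@(-1, -2) ⇒ blocked
+y: nearest on ray is back_panel@(-1, 0) ⇒ blocked

+x: clear; +y: blocked by back_panel; -y: blocked by rail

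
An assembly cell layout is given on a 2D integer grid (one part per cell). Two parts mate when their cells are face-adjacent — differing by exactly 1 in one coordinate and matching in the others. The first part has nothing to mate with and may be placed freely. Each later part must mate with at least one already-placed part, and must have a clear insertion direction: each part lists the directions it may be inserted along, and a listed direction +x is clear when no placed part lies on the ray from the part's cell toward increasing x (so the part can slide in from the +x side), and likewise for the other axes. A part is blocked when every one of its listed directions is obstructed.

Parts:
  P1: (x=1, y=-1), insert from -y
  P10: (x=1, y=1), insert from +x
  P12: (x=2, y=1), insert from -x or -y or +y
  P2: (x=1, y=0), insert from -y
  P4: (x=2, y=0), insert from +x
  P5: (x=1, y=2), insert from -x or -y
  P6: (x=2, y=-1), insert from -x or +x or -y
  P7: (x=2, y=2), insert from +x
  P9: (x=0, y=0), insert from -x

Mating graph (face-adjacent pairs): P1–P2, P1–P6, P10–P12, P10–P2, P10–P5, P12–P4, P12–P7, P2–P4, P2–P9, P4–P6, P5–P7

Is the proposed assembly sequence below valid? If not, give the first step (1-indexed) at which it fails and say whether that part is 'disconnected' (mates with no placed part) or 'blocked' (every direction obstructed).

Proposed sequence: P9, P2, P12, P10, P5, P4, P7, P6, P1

Invalid at step 3 (disconnected)

1. P9@(0, 0) [-x clear] — {P9}
2. P2@(1, 0) [-y clear] — {P2, P9}
3. P12@(2, 1) — no placed neighbour ⇒ disconnected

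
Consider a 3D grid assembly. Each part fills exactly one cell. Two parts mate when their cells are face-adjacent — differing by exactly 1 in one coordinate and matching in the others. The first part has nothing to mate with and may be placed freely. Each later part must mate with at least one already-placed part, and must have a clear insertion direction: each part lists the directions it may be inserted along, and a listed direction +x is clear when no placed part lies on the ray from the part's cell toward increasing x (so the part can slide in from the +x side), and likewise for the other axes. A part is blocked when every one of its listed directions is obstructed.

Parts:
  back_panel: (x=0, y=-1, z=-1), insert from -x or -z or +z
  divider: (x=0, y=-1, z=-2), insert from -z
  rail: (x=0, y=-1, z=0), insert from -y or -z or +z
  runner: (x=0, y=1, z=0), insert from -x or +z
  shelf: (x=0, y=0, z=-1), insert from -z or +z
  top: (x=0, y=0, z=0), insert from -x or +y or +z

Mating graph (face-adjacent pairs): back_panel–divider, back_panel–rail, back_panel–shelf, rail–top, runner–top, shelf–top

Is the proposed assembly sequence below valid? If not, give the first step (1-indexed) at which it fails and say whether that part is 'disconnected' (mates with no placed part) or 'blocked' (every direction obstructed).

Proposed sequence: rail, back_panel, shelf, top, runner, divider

1. rail@(0, -1, 0) [-y clear] — {rail}
2. back_panel@(0, -1, -1) [-x clear] — {back_panel, rail}
3. shelf@(0, 0, -1) [-z clear] — {back_panel, rail, shelf}
4. top@(0, 0, 0) [-x clear] — {back_panel, rail, shelf, top}
5. runner@(0, 1, 0) [-x clear] — {back_panel, rail, runner, shelf, top}
6. divider@(0, -1, -2) [-z clear] — {back_panel, divider, rail, runner, shelf, top}

Valid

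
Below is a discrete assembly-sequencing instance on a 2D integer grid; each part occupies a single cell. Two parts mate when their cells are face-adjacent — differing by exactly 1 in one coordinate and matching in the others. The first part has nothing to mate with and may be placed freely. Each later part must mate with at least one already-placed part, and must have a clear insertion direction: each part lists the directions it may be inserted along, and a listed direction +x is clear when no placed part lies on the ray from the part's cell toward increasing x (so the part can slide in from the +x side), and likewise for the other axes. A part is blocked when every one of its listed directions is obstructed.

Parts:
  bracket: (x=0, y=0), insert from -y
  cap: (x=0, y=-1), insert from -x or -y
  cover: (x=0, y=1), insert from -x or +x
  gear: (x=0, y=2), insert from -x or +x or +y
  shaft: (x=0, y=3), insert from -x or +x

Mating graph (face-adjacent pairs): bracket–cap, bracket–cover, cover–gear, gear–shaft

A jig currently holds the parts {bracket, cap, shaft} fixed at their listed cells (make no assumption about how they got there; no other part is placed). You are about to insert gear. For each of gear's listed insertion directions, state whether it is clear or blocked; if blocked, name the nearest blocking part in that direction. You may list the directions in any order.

+x: clear; +y: blocked by shaft; -x: clear

-x: ray from gear(0, 2) has no placed part ⇒ clear
+x: ray from gear(0, 2) has no placed part ⇒ clear
+y: nearest on ray is shaft@(0, 3) ⇒ blocked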